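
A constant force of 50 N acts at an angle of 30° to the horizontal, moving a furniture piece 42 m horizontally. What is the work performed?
W = F·d·cosθ = (50)(42)cos(30°) = 1819 J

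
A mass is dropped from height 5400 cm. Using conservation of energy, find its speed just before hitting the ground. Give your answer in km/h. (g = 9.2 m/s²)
Convert to SI: h = 54.0 m
mgh = ½mv² ⇒ v = √(2gh) = √(2·9.2·54.0) = 31.5214 m/s = 113.5 km/h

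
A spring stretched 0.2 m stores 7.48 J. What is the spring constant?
k = 2·PE/x² = 2·7.48/(0.2)² = 374.0 N/m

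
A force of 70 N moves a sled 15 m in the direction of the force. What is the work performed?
W = F·d = (70)(15) = 1050 J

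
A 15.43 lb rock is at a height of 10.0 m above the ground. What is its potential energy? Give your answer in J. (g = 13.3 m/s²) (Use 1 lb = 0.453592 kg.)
Convert to SI: m = 6.99892 kg, h = 10.0 m
PE = mgh = (6.99892)(13.3)(10.0) = 930.9 J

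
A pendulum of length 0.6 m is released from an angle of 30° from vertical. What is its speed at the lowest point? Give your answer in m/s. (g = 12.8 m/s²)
h = L(1 − cosθ) = 0.6(1 − cos30°) = 0.0803848 m
v = √(2gh) = √(2·12.8·0.0803848) = 1.435 m/s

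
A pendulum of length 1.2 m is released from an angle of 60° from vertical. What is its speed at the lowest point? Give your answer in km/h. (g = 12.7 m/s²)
h = L(1 − cosθ) = 1.2(1 − cos60°) = 0.6 m
v = √(2gh) = √(2·12.7·0.6) = 3.90384 m/s = 14.05 km/h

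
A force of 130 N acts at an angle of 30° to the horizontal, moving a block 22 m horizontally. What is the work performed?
W = F·d·cosθ = (130)(22)cos(30°) = 2477 J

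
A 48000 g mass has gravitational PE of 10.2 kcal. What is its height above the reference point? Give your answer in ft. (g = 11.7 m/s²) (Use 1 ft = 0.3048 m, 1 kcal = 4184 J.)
Convert to SI: m = 48.0 kg, PE = 42676.8 J
h = PE/(mg) = 42676.8/(48.0·11.7) = 75.9915 m = 249.3 ft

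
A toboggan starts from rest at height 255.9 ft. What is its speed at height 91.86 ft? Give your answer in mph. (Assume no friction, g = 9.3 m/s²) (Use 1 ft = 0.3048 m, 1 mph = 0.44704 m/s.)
Convert to SI: h₁−h₂ = 49.9994 m
mgh₁ = mgh₂ + ½mv² ⇒ v = √(2g(h₁−h₂)) = √(2·9.3·49.9994) = 30.4957 m/s = 68.22 mph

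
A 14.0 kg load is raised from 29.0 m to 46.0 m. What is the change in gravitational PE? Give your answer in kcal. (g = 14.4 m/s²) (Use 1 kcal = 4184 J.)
ΔPE = mgΔh = (14.0)(14.4)(17.0) = 3427.2 J = 0.8191 kcal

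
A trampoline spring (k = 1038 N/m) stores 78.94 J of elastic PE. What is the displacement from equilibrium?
x = √(2·PE/k) = √(2·78.94/1038) = 0.39 m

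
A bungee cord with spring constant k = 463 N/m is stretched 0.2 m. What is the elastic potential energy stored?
PE = ½kx² = ½(463)(0.2)² = 9.26 J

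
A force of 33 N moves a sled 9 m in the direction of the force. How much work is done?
W = F·d = (33)(9) = 297.0 J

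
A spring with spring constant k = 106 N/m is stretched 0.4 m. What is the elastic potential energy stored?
PE = ½kx² = ½(106)(0.4)² = 8.48 J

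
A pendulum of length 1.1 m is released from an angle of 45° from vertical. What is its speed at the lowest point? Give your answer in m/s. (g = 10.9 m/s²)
h = L(1 − cosθ) = 1.1(1 − cos45°) = 0.322183 m
v = √(2gh) = √(2·10.9·0.322183) = 2.65 m/s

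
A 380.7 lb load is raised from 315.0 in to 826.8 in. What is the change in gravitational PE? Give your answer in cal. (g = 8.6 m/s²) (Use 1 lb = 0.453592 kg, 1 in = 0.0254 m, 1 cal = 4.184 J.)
Convert to SI: m = 172.682 kg, Δh = 12.9997 m
ΔPE = mgΔh = (172.682)(8.6)(12.9997) = 19305.5 J = 4614 cal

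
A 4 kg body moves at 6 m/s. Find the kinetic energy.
KE = ½mv² = ½(4)(6)² = 72.0 J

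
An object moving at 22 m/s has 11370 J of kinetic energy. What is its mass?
m = 2·KE/v² = 2·11370/(22)² = 46.98 kg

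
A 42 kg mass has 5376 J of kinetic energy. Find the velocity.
v = √(2·KE/m) = √(2·5376/42) = 16.0 m/s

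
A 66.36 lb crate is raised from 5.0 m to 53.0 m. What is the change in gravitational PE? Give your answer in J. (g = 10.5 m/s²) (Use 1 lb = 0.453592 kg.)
Convert to SI: m = 30.1004 kg, Δh = 48.0 m
ΔPE = mgΔh = (30.1004)(10.5)(48.0) = 15170 J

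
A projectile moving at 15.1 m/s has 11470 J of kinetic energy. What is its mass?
m = 2·KE/v² = 2·11470/(15.1)² = 100.6 kg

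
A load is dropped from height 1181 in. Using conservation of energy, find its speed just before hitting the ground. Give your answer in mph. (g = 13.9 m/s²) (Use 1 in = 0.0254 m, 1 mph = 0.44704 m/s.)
Convert to SI: h = 29.9974 m
mgh = ½mv² ⇒ v = √(2gh) = √(2·13.9·29.9974) = 28.8778 m/s = 64.6 mph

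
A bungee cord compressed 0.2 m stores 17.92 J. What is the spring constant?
k = 2·PE/x² = 2·17.92/(0.2)² = 896.0 N/m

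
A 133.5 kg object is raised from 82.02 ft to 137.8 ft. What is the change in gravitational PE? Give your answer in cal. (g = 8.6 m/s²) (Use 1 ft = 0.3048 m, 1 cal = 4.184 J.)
Convert to SI: m = 133.5 kg, Δh = 17.0017 m
ΔPE = mgΔh = (133.5)(8.6)(17.0017) = 19519.7 J = 4665 cal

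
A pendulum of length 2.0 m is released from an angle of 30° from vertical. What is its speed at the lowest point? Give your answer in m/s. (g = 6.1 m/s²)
h = L(1 − cosθ) = 2.0(1 − cos30°) = 0.267949 m
v = √(2gh) = √(2·6.1·0.267949) = 1.808 m/s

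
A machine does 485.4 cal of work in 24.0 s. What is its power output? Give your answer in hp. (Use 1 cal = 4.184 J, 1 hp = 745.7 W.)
Convert to SI: W = 2030.91 J, t = 24.0 s
P = W/t = 2030.91/24.0 = 84.6214 W = 0.1135 hp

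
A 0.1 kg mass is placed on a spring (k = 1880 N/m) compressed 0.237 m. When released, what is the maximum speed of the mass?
½kx² = ½mv² ⇒ v = x√(k/m) = (0.237)√(1880/0.1) = 32.5 m/s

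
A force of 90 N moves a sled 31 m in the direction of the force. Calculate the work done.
W = F·d = (90)(31) = 2790 J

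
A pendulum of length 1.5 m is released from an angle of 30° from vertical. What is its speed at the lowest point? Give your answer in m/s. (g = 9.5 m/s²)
h = L(1 − cosθ) = 1.5(1 − cos30°) = 0.200962 m
v = √(2gh) = √(2·9.5·0.200962) = 1.954 m/s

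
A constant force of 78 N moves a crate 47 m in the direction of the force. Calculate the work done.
W = F·d = (78)(47) = 3666 J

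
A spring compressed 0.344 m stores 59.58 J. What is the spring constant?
k = 2·PE/x² = 2·59.58/(0.344)² = 1007 N/m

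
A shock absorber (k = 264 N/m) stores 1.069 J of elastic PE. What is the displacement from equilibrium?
x = √(2·PE/k) = √(2·1.069/264) = 0.08999 m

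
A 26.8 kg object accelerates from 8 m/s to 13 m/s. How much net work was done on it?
W = ΔKE = ½m(v₂² − v₁²) = ½(26.8)(13² − 8²) = 1407.0 J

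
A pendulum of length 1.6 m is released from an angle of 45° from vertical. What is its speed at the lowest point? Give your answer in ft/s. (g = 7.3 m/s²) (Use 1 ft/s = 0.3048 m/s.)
h = L(1 − cosθ) = 1.6(1 − cos45°) = 0.468629 m
v = √(2gh) = √(2·7.3·0.468629) = 2.61572 m/s = 8.582 ft/s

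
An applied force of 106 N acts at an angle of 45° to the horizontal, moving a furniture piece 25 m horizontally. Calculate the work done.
W = F·d·cosθ = (106)(25)cos(45°) = 1874 J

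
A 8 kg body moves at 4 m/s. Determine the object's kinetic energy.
KE = ½mv² = ½(8)(4)² = 64.0 J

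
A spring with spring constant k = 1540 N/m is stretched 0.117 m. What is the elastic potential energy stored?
PE = ½kx² = ½(1540)(0.117)² = 10.54 J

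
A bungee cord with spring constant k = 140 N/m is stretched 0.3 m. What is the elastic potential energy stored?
PE = ½kx² = ½(140)(0.3)² = 6.3 J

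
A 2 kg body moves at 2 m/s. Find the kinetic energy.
KE = ½mv² = ½(2)(2)² = 4.0 J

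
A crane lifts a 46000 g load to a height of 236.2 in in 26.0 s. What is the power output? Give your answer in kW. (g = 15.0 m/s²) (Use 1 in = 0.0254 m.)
Convert to SI: m = 46.0 kg, h = 5.99948 m, t = 26.0 s
P = mgh/t = (46.0)(15.0)(5.99948)/26.0 = 159.217 W = 0.1592 kW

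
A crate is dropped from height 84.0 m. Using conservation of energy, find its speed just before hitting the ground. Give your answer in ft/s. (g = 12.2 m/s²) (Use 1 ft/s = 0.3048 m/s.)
mgh = ½mv² ⇒ v = √(2gh) = √(2·12.2·84.0) = 45.2725 m/s = 148.5 ft/s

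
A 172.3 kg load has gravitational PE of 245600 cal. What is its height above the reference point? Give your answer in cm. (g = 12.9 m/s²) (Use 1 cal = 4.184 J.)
Convert to SI: m = 172.3 kg, PE = 1027590 J
h = PE/(mg) = 1027590/(172.3·12.9) = 462.323 m = 46230 cm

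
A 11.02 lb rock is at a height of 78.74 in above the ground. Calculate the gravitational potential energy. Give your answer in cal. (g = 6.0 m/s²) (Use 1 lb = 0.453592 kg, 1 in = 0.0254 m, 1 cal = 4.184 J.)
Convert to SI: m = 4.99858 kg, h = 2.0 m
PE = mgh = (4.99858)(6.0)(2.0) = 59.9829 J = 14.34 cal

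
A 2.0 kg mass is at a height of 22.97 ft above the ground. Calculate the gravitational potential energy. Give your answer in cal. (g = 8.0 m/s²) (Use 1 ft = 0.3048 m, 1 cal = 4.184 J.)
Convert to SI: m = 2.0 kg, h = 7.00126 m
PE = mgh = (2.0)(8.0)(7.00126) = 112.02 J = 26.77 cal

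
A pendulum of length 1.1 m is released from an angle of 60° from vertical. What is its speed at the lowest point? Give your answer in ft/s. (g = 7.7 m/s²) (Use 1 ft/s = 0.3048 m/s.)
h = L(1 − cosθ) = 1.1(1 − cos60°) = 0.55 m
v = √(2gh) = √(2·7.7·0.55) = 2.91033 m/s = 9.548 ft/s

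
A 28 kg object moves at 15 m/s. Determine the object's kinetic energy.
KE = ½mv² = ½(28)(15)² = 3150.0 J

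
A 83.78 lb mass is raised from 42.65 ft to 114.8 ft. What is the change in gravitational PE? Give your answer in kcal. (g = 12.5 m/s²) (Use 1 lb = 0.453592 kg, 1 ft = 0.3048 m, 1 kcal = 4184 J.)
Convert to SI: m = 38.0019 kg, Δh = 21.9913 m
ΔPE = mgΔh = (38.0019)(12.5)(21.9913) = 10446.4 J = 2.497 kcal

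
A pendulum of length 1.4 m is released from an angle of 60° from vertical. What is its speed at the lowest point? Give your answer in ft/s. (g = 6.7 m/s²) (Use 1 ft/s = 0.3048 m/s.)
h = L(1 − cosθ) = 1.4(1 − cos60°) = 0.7 m
v = √(2gh) = √(2·6.7·0.7) = 3.06268 m/s = 10.05 ft/s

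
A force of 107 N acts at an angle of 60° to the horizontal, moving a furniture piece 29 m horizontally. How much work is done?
W = F·d·cosθ = (107)(29)cos(60°) = 1552 J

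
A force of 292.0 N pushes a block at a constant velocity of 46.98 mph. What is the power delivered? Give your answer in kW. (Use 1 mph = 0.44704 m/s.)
Convert to SI: F = 292.0 N, v = 21.0019 m/s
P = Fv = (292.0)(21.0019) = 6132.57 W = 6.133 kW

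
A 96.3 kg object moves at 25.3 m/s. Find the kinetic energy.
KE = ½mv² = ½(96.3)(25.3)² = 30820 J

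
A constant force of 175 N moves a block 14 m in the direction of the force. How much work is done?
W = F·d = (175)(14) = 2450 J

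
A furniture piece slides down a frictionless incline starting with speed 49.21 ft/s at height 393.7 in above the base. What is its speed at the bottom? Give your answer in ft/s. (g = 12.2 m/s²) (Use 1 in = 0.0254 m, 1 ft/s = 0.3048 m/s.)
Convert to SI: v₀ = 14.9992 m/s, h = 9.99998 m
½mv₀² + mgh = ½mv² ⇒ v = √(v₀² + 2gh) = √(14.9992² + 2·12.2·9.99998) = 21.6558 m/s = 71.05 ft/s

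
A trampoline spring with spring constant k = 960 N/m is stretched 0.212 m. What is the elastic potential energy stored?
PE = ½kx² = ½(960)(0.212)² = 21.57 J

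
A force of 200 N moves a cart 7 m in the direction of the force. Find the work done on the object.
W = F·d = (200)(7) = 1400 J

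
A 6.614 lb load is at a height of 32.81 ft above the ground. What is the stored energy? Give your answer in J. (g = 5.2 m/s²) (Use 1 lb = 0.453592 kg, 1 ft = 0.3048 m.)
Convert to SI: m = 3.00006 kg, h = 10.0005 m
PE = mgh = (3.00006)(5.2)(10.0005) = 156.0 J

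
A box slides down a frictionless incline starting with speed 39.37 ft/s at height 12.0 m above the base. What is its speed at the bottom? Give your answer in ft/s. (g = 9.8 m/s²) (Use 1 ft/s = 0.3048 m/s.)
Convert to SI: v₀ = 12.0 m/s, h = 12.0 m
½mv₀² + mgh = ½mv² ⇒ v = √(v₀² + 2gh) = √(12.0² + 2·9.8·12.0) = 19.473 m/s = 63.89 ft/s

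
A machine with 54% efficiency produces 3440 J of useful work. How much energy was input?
W_in = W_out/η = 3440/0.54 = 6370 J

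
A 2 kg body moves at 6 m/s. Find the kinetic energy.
KE = ½mv² = ½(2)(6)² = 36.0 J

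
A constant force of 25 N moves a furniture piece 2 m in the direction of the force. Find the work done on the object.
W = F·d = (25)(2) = 50.0 J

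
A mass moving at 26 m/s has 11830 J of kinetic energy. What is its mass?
m = 2·KE/v² = 2·11830/(26)² = 35.0 kg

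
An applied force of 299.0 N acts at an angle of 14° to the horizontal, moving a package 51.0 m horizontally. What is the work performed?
W = F·d·cosθ = (299.0)(51.0)cos(14°) = 14800 J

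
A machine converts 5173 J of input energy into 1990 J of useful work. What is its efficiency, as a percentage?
η = W_out/W_in = 1990/5173 = 38.47%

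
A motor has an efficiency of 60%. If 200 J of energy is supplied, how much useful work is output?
W_out = η·W_in = 0.6·200 = 120.0 J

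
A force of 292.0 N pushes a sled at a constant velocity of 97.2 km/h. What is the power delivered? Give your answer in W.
Convert to SI: F = 292.0 N, v = 27.0 m/s
P = Fv = (292.0)(27.0) = 7884 W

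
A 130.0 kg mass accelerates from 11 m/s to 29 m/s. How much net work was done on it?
W = ΔKE = ½m(v₂² − v₁²) = ½(130.0)(29² − 11²) = 46800.0 J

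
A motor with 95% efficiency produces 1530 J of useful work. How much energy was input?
W_in = W_out/η = 1530/0.95 = 1611 J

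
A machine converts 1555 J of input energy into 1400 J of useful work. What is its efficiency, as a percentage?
η = W_out/W_in = 1400/1555 = 90.03%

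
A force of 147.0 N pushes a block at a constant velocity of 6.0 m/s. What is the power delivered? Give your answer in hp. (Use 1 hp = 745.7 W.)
P = Fv = (147.0)(6.0) = 882.0 W = 1.183 hp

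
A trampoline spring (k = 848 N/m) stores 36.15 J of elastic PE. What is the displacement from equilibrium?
x = √(2·PE/k) = √(2·36.15/848) = 0.292 m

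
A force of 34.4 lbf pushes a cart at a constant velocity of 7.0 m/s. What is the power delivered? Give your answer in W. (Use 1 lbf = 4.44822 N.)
Convert to SI: F = 153.019 N, v = 7.0 m/s
P = Fv = (153.019)(7.0) = 1071 W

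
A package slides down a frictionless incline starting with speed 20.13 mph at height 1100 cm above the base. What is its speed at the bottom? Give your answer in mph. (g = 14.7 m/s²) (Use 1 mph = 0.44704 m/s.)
Convert to SI: v₀ = 8.99892 m/s, h = 11.0 m
½mv₀² + mgh = ½mv² ⇒ v = √(v₀² + 2gh) = √(8.99892² + 2·14.7·11.0) = 20.1092 m/s = 44.98 mph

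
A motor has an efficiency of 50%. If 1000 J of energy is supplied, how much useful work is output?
W_out = η·W_in = 0.5·1000 = 500.0 J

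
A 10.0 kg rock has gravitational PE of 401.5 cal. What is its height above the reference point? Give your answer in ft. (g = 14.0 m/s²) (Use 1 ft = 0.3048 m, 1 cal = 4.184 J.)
Convert to SI: m = 10.0 kg, PE = 1679.88 J
h = PE/(mg) = 1679.88/(10.0·14.0) = 11.9991 m = 39.37 ft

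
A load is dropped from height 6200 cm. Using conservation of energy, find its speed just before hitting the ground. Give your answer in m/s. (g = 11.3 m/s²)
Convert to SI: h = 62.0 m
mgh = ½mv² ⇒ v = √(2gh) = √(2·11.3·62.0) = 37.43 m/s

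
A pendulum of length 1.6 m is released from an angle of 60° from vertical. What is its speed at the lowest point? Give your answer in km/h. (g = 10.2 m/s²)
h = L(1 − cosθ) = 1.6(1 − cos60°) = 0.8 m
v = √(2gh) = √(2·10.2·0.8) = 4.0398 m/s = 14.54 km/h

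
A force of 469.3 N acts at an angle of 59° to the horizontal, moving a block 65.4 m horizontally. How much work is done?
W = F·d·cosθ = (469.3)(65.4)cos(59°) = 15810 J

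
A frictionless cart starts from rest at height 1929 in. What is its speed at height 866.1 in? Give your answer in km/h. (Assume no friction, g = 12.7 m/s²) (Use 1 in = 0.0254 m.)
Convert to SI: h₁−h₂ = 26.9977 m
mgh₁ = mgh₂ + ½mv² ⇒ v = √(2g(h₁−h₂)) = √(2·12.7·26.9977) = 26.1866 m/s = 94.27 km/h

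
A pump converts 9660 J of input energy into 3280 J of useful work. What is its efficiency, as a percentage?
η = W_out/W_in = 3280/9660 = 33.95%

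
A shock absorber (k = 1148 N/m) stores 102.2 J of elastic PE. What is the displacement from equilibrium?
x = √(2·PE/k) = √(2·102.2/1148) = 0.422 m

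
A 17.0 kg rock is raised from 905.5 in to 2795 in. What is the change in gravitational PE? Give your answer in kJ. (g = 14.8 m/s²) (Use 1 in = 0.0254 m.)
Convert to SI: m = 17.0 kg, Δh = 47.9933 m
ΔPE = mgΔh = (17.0)(14.8)(47.9933) = 12075.1 J = 12.08 kJ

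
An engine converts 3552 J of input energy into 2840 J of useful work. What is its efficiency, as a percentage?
η = W_out/W_in = 2840/3552 = 79.95%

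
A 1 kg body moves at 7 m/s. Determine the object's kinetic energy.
KE = ½mv² = ½(1)(7)² = 24.5 J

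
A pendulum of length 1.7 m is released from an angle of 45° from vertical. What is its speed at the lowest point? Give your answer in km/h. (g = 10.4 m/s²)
h = L(1 − cosθ) = 1.7(1 − cos45°) = 0.497918 m
v = √(2gh) = √(2·10.4·0.497918) = 3.21818 m/s = 11.59 km/h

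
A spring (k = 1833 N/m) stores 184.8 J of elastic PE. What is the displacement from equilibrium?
x = √(2·PE/k) = √(2·184.8/1833) = 0.449 m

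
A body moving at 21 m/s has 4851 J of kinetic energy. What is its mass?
m = 2·KE/v² = 2·4851/(21)² = 22.0 kg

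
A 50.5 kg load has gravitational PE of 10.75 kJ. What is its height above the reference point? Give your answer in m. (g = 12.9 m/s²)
Convert to SI: m = 50.5 kg, PE = 10750.0 J
h = PE/(mg) = 10750.0/(50.5·12.9) = 16.5 m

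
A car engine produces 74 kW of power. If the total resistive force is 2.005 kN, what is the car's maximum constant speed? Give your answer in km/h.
Convert to SI: F = 2005.0 N
P = Fv ⇒ v = P/F = 74000 W/2005.0 N = 36.9077 m/s = 132.9 km/h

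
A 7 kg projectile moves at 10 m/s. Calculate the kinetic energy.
KE = ½mv² = ½(7)(10)² = 350.0 J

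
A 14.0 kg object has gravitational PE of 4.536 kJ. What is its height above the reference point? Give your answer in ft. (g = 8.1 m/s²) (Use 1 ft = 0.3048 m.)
Convert to SI: m = 14.0 kg, PE = 4536.0 J
h = PE/(mg) = 4536.0/(14.0·8.1) = 40.0 m = 131.2 ft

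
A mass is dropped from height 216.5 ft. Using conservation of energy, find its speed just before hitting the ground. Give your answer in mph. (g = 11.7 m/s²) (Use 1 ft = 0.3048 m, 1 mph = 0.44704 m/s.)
Convert to SI: h = 65.9892 m
mgh = ½mv² ⇒ v = √(2gh) = √(2·11.7·65.9892) = 39.2956 m/s = 87.9 mph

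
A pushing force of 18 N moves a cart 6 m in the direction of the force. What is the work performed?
W = F·d = (18)(6) = 108.0 J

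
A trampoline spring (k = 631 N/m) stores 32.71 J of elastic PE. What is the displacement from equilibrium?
x = √(2·PE/k) = √(2·32.71/631) = 0.322 m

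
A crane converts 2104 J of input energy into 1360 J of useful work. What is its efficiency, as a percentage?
η = W_out/W_in = 1360/2104 = 64.64%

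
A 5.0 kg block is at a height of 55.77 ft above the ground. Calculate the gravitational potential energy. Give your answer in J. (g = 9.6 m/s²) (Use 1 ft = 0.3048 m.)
Convert to SI: m = 5.0 kg, h = 16.9987 m
PE = mgh = (5.0)(9.6)(16.9987) = 815.9 J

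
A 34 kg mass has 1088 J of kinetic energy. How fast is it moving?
v = √(2·KE/m) = √(2·1088/34) = 8.0 m/s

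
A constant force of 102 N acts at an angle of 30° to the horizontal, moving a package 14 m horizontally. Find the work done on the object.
W = F·d·cosθ = (102)(14)cos(30°) = 1237 J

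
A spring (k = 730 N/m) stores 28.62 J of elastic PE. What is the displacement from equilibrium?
x = √(2·PE/k) = √(2·28.62/730) = 0.28 m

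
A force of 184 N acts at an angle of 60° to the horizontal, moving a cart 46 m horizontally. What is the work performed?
W = F·d·cosθ = (184)(46)cos(60°) = 4232 J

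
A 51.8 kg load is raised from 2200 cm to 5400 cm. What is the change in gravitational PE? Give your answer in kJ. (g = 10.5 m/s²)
Convert to SI: m = 51.8 kg, Δh = 32.0 m
ΔPE = mgΔh = (51.8)(10.5)(32.0) = 17404.8 J = 17.4 kJ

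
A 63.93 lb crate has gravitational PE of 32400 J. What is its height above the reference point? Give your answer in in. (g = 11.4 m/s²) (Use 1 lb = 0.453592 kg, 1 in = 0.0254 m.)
Convert to SI: m = 28.9981 kg, PE = 32400.0 J
h = PE/(mg) = 32400.0/(28.9981·11.4) = 98.0099 m = 3859 in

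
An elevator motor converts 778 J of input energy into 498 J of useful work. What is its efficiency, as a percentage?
η = W_out/W_in = 498/778 = 64.01%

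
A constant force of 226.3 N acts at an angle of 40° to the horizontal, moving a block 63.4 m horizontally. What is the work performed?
W = F·d·cosθ = (226.3)(63.4)cos(40°) = 10990 J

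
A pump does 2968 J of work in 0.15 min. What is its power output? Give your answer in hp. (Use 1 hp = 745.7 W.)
Convert to SI: W = 2968.0 J, t = 9.0 s
P = W/t = 2968.0/9.0 = 329.778 W = 0.4422 hp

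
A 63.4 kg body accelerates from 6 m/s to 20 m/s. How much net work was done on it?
W = ΔKE = ½m(v₂² − v₁²) = ½(63.4)(20² − 6²) = 11538.8 J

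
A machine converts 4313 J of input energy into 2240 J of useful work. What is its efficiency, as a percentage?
η = W_out/W_in = 2240/4313 = 51.94%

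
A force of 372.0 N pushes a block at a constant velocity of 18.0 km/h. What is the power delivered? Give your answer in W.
Convert to SI: F = 372.0 N, v = 5.0 m/s
P = Fv = (372.0)(5.0) = 1860 W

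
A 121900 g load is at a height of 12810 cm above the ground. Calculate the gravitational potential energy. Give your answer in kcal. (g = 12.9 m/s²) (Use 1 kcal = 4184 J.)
Convert to SI: m = 121.9 kg, h = 128.1 m
PE = mgh = (121.9)(12.9)(128.1) = 201438.5 J = 48.14 kcal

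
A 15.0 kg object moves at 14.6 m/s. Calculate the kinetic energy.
KE = ½mv² = ½(15.0)(14.6)² = 1599 J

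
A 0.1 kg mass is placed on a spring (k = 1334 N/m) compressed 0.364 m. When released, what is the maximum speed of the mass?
½kx² = ½mv² ⇒ v = x√(k/m) = (0.364)√(1334/0.1) = 42.04 m/s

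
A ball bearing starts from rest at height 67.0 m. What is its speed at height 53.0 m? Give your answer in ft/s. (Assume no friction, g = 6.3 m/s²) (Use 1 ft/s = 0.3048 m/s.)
mgh₁ = mgh₂ + ½mv² ⇒ v = √(2g(h₁−h₂)) = √(2·6.3·14.0) = 13.2816 m/s = 43.57 ft/s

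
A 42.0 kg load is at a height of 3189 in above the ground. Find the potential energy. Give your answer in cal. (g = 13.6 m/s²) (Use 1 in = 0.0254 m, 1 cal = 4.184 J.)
Convert to SI: m = 42.0 kg, h = 81.0006 m
PE = mgh = (42.0)(13.6)(81.0006) = 46267.5 J = 11060 cal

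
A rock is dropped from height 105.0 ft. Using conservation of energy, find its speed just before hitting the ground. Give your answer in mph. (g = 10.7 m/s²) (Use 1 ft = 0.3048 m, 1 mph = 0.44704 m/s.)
Convert to SI: h = 32.004 m
mgh = ½mv² ⇒ v = √(2gh) = √(2·10.7·32.004) = 26.1703 m/s = 58.54 mph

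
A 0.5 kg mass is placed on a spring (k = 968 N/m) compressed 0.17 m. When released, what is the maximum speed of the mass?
½kx² = ½mv² ⇒ v = x√(k/m) = (0.17)√(968/0.5) = 7.48 m/s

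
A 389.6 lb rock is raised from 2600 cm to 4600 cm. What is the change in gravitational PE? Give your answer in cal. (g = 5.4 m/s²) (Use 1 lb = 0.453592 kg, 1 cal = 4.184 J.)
Convert to SI: m = 176.719 kg, Δh = 20.0 m
ΔPE = mgΔh = (176.719)(5.4)(20.0) = 19085.7 J = 4562 cal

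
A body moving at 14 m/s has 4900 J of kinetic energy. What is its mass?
m = 2·KE/v² = 2·4900/(14)² = 50.0 kg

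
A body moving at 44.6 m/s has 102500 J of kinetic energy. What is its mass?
m = 2·KE/v² = 2·102500/(44.6)² = 103.1 kg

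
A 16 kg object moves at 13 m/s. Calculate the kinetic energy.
KE = ½mv² = ½(16)(13)² = 1352.0 J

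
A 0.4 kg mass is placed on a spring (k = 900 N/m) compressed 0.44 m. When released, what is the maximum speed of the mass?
½kx² = ½mv² ⇒ v = x√(k/m) = (0.44)√(900/0.4) = 20.87 m/s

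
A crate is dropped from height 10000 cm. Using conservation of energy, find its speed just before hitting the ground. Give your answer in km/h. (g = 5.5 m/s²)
Convert to SI: h = 100.0 m
mgh = ½mv² ⇒ v = √(2gh) = √(2·5.5·100.0) = 33.1662 m/s = 119.4 km/h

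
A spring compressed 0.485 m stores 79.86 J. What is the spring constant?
k = 2·PE/x² = 2·79.86/(0.485)² = 679.0 N/m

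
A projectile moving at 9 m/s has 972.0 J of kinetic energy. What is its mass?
m = 2·KE/v² = 2·972.0/(9)² = 24.0 kg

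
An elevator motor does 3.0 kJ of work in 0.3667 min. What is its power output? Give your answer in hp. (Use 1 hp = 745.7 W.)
Convert to SI: W = 3000.0 J, t = 22.002 s
P = W/t = 3000.0/22.002 = 136.351 W = 0.1828 hp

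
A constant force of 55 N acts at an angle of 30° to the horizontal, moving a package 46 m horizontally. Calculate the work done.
W = F·d·cosθ = (55)(46)cos(30°) = 2191 J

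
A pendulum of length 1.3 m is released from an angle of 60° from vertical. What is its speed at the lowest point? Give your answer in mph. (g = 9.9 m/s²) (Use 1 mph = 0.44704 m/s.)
h = L(1 − cosθ) = 1.3(1 − cos60°) = 0.65 m
v = √(2gh) = √(2·9.9·0.65) = 3.58748 m/s = 8.025 mph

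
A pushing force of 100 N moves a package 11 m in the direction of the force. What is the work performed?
W = F·d = (100)(11) = 1100 J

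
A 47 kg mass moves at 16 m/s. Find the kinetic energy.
KE = ½mv² = ½(47)(16)² = 6016.0 J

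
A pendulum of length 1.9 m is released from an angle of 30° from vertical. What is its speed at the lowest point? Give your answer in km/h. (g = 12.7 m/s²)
h = L(1 − cosθ) = 1.9(1 − cos30°) = 0.254552 m
v = √(2gh) = √(2·12.7·0.254552) = 2.54276 m/s = 9.154 km/h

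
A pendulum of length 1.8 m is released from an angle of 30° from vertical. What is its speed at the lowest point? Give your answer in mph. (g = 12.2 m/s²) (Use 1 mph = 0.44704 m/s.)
h = L(1 − cosθ) = 1.8(1 − cos30°) = 0.241154 m
v = √(2gh) = √(2·12.2·0.241154) = 2.42573 m/s = 5.426 mph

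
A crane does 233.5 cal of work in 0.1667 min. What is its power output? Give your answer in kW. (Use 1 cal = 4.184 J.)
Convert to SI: W = 976.964 J, t = 10.002 s
P = W/t = 976.964/10.002 = 97.6769 W = 0.09768 kW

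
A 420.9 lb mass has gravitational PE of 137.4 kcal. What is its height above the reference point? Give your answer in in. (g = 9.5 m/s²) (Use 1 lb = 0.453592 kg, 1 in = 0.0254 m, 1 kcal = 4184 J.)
Convert to SI: m = 190.917 kg, PE = 574882 J
h = PE/(mg) = 574882/(190.917·9.5) = 316.964 m = 12480 in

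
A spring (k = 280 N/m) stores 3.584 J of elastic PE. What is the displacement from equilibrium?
x = √(2·PE/k) = √(2·3.584/280) = 0.16 m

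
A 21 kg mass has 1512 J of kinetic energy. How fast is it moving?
v = √(2·KE/m) = √(2·1512/21) = 12.0 m/s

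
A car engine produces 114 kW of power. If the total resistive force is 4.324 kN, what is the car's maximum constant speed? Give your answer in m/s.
Convert to SI: F = 4324.0 N
P = Fv ⇒ v = P/F = 114000 W/4324.0 N = 26.36 m/s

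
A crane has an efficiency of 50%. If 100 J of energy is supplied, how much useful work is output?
W_out = η·W_in = 0.5·100 = 50.0 J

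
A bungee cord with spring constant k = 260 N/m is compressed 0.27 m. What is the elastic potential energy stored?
PE = ½kx² = ½(260)(0.27)² = 9.477 J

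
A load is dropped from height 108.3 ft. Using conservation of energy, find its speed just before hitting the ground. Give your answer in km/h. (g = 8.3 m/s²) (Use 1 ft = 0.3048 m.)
Convert to SI: h = 33.0098 m
mgh = ½mv² ⇒ v = √(2gh) = √(2·8.3·33.0098) = 23.4086 m/s = 84.27 km/h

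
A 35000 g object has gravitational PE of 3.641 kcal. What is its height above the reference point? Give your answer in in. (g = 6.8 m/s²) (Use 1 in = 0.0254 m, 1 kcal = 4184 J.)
Convert to SI: m = 35.0 kg, PE = 15233.9 J
h = PE/(mg) = 15233.9/(35.0·6.8) = 64.0082 m = 2520 in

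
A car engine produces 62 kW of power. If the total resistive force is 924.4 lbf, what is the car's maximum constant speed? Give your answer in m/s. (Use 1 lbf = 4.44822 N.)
Convert to SI: F = 4111.93 N
P = Fv ⇒ v = P/F = 62000 W/4111.93 N = 15.08 m/s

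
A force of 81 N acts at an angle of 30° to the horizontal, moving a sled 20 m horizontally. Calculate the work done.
W = F·d·cosθ = (81)(20)cos(30°) = 1403 J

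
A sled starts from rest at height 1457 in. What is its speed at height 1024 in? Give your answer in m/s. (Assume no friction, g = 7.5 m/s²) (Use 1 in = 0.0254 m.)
Convert to SI: h₁−h₂ = 10.9982 m
mgh₁ = mgh₂ + ½mv² ⇒ v = √(2g(h₁−h₂)) = √(2·7.5·10.9982) = 12.84 m/s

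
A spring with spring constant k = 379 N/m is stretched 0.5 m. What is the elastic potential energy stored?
PE = ½kx² = ½(379)(0.5)² = 47.38 J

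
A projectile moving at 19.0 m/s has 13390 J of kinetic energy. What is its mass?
m = 2·KE/v² = 2·13390/(19.0)² = 74.18 kg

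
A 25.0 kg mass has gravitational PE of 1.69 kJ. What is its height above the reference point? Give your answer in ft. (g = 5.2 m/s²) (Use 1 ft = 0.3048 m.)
Convert to SI: m = 25.0 kg, PE = 1690.0 J
h = PE/(mg) = 1690.0/(25.0·5.2) = 13.0 m = 42.65 ft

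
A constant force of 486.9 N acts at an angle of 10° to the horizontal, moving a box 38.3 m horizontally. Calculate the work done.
W = F·d·cosθ = (486.9)(38.3)cos(10°) = 18360 J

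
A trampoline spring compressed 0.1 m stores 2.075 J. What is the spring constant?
k = 2·PE/x² = 2·2.075/(0.1)² = 415.0 N/m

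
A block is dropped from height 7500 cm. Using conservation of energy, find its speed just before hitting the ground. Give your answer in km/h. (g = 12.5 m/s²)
Convert to SI: h = 75.0 m
mgh = ½mv² ⇒ v = √(2gh) = √(2·12.5·75.0) = 43.3013 m/s = 155.9 km/h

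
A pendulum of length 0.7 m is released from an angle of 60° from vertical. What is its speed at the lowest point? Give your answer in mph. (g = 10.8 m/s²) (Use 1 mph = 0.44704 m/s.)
h = L(1 − cosθ) = 0.7(1 − cos60°) = 0.35 m
v = √(2gh) = √(2·10.8·0.35) = 2.74955 m/s = 6.151 mph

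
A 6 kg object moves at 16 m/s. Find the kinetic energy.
KE = ½mv² = ½(6)(16)² = 768.0 J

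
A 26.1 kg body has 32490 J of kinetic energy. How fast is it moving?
v = √(2·KE/m) = √(2·32490/26.1) = 49.9 m/s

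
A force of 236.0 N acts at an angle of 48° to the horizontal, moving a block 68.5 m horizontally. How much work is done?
W = F·d·cosθ = (236.0)(68.5)cos(48°) = 10820 J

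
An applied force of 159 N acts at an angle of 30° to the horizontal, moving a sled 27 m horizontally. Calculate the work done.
W = F·d·cosθ = (159)(27)cos(30°) = 3718 J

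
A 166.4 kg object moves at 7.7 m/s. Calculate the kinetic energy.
KE = ½mv² = ½(166.4)(7.7)² = 4933 J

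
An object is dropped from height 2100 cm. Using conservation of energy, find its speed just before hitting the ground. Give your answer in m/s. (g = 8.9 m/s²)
Convert to SI: h = 21.0 m
mgh = ½mv² ⇒ v = √(2gh) = √(2·8.9·21.0) = 19.33 m/s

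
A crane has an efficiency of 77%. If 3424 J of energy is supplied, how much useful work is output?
W_out = η·W_in = 0.77·3424 = 2636.48 J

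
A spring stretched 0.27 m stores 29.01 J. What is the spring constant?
k = 2·PE/x² = 2·29.01/(0.27)² = 795.9 N/m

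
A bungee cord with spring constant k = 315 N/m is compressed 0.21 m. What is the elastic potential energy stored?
PE = ½kx² = ½(315)(0.21)² = 6.946 J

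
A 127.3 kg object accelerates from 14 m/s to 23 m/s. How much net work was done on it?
W = ΔKE = ½m(v₂² − v₁²) = ½(127.3)(23² − 14²) = 21195.45 J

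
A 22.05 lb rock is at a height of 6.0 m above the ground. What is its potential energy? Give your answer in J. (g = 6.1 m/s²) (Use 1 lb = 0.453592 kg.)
Convert to SI: m = 10.0017 kg, h = 6.0 m
PE = mgh = (10.0017)(6.1)(6.0) = 366.1 J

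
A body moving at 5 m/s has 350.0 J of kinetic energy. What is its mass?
m = 2·KE/v² = 2·350.0/(5)² = 28.0 kg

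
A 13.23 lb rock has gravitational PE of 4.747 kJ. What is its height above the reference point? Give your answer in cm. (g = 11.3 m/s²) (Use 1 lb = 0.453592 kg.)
Convert to SI: m = 6.00102 kg, PE = 4747.0 J
h = PE/(mg) = 4747.0/(6.00102·11.3) = 70.0028 m = 7000 cm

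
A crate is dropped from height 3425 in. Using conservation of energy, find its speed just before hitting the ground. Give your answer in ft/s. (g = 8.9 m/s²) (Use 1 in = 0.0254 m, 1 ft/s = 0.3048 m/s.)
Convert to SI: h = 86.995 m
mgh = ½mv² ⇒ v = √(2gh) = √(2·8.9·86.995) = 39.3511 m/s = 129.1 ft/s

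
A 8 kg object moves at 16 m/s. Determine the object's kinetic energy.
KE = ½mv² = ½(8)(16)² = 1024.0 J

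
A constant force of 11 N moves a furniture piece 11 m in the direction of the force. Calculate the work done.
W = F·d = (11)(11) = 121.0 J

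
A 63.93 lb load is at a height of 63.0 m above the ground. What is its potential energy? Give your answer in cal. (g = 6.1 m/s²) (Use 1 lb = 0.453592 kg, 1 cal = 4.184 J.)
Convert to SI: m = 28.9981 kg, h = 63.0 m
PE = mgh = (28.9981)(6.1)(63.0) = 11144.0 J = 2663 cal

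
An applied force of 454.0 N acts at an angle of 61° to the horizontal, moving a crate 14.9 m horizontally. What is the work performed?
W = F·d·cosθ = (454.0)(14.9)cos(61°) = 3280 J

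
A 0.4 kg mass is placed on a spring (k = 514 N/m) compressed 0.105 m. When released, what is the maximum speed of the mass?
½kx² = ½mv² ⇒ v = x√(k/m) = (0.105)√(514/0.4) = 3.764 m/s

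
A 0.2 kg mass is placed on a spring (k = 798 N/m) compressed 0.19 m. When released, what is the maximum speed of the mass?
½kx² = ½mv² ⇒ v = x√(k/m) = (0.19)√(798/0.2) = 12.0 m/s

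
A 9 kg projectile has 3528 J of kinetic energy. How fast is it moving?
v = √(2·KE/m) = √(2·3528/9) = 28.0 m/s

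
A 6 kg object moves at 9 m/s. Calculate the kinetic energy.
KE = ½mv² = ½(6)(9)² = 243.0 J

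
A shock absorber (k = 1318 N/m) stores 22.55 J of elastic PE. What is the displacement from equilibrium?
x = √(2·PE/k) = √(2·22.55/1318) = 0.185 m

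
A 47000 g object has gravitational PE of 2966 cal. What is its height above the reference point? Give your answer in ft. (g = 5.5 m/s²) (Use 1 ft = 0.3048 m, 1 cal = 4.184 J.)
Convert to SI: m = 47.0 kg, PE = 12409.7 J
h = PE/(mg) = 12409.7/(47.0·5.5) = 48.0067 m = 157.5 ft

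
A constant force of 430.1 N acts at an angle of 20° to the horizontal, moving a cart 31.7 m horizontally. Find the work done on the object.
W = F·d·cosθ = (430.1)(31.7)cos(20°) = 12810 J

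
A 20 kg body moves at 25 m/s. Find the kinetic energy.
KE = ½mv² = ½(20)(25)² = 6250.0 J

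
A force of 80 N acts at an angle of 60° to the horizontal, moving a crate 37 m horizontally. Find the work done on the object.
W = F·d·cosθ = (80)(37)cos(60°) = 1480 J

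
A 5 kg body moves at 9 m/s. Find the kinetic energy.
KE = ½mv² = ½(5)(9)² = 202.5 J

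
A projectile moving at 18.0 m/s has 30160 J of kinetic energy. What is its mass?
m = 2·KE/v² = 2·30160/(18.0)² = 186.2 kg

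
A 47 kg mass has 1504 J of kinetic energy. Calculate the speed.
v = √(2·KE/m) = √(2·1504/47) = 8.0 m/s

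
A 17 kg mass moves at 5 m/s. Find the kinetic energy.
KE = ½mv² = ½(17)(5)² = 212.5 J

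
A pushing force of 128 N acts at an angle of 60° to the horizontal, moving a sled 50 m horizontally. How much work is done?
W = F·d·cosθ = (128)(50)cos(60°) = 3200 J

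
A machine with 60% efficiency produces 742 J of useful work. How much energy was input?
W_in = W_out/η = 742/0.6 = 1237 J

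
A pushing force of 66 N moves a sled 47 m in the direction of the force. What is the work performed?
W = F·d = (66)(47) = 3102 J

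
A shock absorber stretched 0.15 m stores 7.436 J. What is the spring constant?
k = 2·PE/x² = 2·7.436/(0.15)² = 661.0 N/m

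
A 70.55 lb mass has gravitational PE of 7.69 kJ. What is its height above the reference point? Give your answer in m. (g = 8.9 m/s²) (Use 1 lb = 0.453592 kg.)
Convert to SI: m = 32.0009 kg, PE = 7690.0 J
h = PE/(mg) = 7690.0/(32.0009·8.9) = 27.0 m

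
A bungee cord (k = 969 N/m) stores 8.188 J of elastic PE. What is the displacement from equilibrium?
x = √(2·PE/k) = √(2·8.188/969) = 0.13 m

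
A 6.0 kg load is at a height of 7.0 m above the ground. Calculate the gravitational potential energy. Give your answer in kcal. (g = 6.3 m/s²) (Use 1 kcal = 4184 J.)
PE = mgh = (6.0)(6.3)(7.0) = 264.6 J = 0.06324 kcal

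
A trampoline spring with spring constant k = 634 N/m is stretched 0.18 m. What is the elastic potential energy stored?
PE = ½kx² = ½(634)(0.18)² = 10.27 J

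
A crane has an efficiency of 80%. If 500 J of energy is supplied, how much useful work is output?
W_out = η·W_in = 0.8·500 = 400.0 J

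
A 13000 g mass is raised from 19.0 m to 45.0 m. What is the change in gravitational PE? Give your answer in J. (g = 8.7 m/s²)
Convert to SI: m = 13.0 kg, Δh = 26.0 m
ΔPE = mgΔh = (13.0)(8.7)(26.0) = 2941 J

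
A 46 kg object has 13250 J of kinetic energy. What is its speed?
v = √(2·KE/m) = √(2·13250/46) = 24.0 m/s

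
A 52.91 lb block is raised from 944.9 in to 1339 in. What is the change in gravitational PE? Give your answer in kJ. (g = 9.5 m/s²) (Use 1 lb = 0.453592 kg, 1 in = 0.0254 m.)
Convert to SI: m = 23.9996 kg, Δh = 10.0101 m
ΔPE = mgΔh = (23.9996)(9.5)(10.0101) = 2282.27 J = 2.282 kJ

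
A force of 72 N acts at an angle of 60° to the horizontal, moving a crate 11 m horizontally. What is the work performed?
W = F·d·cosθ = (72)(11)cos(60°) = 396.0 J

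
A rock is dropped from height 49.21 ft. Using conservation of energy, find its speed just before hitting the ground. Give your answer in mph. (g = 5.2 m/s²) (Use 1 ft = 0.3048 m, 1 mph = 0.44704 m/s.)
Convert to SI: h = 14.9992 m
mgh = ½mv² ⇒ v = √(2gh) = √(2·5.2·14.9992) = 12.4897 m/s = 27.94 mph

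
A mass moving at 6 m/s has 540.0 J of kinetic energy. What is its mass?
m = 2·KE/v² = 2·540.0/(6)² = 30.0 kg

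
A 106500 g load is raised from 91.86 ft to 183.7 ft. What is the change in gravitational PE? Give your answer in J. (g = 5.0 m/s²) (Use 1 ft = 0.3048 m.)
Convert to SI: m = 106.5 kg, Δh = 27.9928 m
ΔPE = mgΔh = (106.5)(5.0)(27.9928) = 14910 J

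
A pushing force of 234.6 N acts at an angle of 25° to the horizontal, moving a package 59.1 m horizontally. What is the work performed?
W = F·d·cosθ = (234.6)(59.1)cos(25°) = 12570 J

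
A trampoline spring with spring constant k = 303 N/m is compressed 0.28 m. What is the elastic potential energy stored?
PE = ½kx² = ½(303)(0.28)² = 11.88 J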